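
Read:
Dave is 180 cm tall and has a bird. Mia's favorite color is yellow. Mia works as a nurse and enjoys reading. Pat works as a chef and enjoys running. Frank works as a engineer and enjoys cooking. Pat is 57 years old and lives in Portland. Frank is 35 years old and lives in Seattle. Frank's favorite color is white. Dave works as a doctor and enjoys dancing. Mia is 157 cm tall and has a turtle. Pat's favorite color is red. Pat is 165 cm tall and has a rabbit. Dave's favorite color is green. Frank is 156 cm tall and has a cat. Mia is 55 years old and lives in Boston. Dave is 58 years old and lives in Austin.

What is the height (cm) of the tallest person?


Tallest: Dave at 180 cm

180


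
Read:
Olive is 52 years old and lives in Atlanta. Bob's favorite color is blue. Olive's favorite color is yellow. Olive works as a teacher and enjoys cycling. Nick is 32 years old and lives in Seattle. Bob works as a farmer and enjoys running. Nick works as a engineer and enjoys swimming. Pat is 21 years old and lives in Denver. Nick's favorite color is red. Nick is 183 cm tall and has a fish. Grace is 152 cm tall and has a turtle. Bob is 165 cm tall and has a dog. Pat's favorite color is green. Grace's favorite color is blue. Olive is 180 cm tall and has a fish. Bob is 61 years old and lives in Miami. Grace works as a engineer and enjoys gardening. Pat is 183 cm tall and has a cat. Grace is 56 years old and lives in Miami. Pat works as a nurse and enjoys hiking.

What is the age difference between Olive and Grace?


|52 - 56| = 4

4


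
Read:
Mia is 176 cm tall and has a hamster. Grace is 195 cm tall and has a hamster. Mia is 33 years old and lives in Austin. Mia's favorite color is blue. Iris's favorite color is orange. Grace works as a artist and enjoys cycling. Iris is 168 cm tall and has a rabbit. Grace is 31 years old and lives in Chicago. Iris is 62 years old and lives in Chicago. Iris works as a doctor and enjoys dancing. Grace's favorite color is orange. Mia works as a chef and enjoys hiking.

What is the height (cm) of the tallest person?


Tallest: Grace at 195 cm

195


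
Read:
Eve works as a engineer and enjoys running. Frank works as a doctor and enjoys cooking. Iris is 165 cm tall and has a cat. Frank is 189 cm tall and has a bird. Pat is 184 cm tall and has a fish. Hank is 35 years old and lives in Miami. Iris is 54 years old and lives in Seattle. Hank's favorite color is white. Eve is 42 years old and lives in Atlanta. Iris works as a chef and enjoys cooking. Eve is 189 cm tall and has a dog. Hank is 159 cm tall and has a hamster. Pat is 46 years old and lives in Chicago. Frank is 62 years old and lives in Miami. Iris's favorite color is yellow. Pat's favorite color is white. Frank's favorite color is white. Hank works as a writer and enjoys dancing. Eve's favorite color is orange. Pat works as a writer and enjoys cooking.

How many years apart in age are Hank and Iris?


35 vs 54, diff = 19

19


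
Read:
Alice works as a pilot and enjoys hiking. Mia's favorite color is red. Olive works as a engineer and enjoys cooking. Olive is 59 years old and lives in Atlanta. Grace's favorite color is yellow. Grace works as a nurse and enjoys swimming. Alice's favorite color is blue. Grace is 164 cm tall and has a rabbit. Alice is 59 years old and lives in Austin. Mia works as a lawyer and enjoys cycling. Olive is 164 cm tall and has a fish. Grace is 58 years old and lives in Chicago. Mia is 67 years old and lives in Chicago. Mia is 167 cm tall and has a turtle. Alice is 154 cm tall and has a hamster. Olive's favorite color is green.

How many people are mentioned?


People: Olive, Mia, Alice, Grace. Count = 4

4


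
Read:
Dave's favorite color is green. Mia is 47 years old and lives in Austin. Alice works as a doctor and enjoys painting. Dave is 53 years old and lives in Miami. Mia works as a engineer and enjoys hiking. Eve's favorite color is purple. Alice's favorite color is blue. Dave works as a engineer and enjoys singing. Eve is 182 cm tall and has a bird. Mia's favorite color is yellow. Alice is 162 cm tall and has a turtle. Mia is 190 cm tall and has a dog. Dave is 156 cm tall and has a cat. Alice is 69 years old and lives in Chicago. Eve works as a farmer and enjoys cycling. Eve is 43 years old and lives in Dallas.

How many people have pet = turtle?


Count: 1

1


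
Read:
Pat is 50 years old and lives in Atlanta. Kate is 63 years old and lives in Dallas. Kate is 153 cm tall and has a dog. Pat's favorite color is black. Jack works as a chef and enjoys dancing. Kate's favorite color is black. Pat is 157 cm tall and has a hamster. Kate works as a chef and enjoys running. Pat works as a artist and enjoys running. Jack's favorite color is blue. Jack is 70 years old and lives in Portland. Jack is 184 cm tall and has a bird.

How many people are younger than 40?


Filter: 0

0


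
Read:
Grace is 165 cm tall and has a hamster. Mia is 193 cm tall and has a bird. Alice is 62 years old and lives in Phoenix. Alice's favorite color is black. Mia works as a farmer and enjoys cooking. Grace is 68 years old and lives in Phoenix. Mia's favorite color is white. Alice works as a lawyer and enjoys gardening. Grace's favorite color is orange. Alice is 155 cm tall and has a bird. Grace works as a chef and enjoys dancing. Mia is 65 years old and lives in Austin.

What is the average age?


Sum=195, n=3, avg=65

65


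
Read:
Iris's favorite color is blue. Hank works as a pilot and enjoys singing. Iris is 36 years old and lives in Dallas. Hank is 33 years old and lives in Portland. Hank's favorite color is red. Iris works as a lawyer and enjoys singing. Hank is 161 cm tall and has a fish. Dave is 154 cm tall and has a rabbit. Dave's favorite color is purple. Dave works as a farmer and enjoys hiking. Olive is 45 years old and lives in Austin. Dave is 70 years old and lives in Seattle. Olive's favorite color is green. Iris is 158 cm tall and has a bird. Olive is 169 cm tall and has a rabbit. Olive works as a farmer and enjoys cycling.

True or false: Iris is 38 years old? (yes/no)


Iris is actually 36. no

no


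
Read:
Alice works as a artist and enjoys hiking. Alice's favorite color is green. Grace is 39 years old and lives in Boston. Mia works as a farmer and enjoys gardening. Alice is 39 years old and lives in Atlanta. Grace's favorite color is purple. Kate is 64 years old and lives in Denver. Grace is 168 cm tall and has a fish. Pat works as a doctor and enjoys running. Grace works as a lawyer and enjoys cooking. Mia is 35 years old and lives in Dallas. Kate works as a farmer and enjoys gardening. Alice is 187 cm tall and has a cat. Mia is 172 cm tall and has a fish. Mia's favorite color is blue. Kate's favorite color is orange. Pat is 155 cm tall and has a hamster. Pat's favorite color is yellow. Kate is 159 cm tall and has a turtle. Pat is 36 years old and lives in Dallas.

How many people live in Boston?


Count in Boston: 1

1


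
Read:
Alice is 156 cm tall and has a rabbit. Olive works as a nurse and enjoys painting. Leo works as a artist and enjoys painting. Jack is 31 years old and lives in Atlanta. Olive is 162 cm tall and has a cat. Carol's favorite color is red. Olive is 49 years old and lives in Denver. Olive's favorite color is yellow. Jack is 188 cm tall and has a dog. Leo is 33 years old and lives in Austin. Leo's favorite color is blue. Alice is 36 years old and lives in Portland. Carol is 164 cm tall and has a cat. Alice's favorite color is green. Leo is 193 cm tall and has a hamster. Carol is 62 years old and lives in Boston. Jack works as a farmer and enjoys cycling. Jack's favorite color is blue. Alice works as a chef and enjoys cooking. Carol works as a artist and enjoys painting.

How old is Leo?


Leo is 33 years old

33


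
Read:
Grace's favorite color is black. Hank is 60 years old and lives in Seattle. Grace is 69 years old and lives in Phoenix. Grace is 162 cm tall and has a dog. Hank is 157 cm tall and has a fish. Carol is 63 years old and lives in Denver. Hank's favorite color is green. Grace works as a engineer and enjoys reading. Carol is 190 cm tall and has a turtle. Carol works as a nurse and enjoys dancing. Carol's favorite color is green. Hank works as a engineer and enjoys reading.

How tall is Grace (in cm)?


Grace is 162 cm tall

162


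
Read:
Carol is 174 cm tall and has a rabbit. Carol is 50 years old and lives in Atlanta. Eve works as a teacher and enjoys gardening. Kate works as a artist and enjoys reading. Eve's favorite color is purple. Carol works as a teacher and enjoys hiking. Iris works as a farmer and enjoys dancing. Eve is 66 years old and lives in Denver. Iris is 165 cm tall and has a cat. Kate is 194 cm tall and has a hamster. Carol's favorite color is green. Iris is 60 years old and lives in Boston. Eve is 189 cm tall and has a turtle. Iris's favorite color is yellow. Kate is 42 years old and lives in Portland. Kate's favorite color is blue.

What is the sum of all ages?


66+42+60+50 = 218

218


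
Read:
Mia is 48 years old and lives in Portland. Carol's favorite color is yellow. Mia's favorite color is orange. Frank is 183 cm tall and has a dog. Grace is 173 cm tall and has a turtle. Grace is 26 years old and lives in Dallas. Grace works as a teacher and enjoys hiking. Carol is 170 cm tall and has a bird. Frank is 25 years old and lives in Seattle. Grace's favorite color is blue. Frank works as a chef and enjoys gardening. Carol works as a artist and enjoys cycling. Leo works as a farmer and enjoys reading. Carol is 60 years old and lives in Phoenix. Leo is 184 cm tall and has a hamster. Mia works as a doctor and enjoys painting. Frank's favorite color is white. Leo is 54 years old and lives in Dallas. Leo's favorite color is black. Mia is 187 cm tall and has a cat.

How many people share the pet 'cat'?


Count: 1

1


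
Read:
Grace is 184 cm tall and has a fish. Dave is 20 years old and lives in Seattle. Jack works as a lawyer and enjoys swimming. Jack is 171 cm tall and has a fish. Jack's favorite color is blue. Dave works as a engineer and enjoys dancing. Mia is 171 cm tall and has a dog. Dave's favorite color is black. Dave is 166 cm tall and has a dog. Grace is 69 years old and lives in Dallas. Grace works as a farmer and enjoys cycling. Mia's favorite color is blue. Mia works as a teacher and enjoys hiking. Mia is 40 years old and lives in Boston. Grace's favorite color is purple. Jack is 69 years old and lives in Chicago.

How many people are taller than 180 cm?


Taller than 180: 1

1


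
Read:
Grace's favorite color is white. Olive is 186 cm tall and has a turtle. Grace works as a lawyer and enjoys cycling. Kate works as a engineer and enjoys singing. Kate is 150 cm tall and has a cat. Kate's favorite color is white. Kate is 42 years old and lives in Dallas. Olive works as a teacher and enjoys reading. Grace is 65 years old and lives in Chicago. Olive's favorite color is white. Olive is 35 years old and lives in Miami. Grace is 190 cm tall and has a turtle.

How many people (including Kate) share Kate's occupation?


Kate is a engineer. Count = 1

1


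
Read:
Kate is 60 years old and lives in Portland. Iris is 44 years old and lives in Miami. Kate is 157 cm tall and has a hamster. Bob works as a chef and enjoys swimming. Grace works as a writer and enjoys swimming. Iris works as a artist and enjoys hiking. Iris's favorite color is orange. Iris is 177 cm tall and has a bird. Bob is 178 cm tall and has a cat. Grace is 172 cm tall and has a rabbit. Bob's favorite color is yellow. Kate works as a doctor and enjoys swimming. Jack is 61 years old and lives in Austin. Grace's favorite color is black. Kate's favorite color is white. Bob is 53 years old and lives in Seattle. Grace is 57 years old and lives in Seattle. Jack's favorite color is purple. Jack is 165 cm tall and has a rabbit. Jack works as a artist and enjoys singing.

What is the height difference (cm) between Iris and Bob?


|177 - 178| = 1

1


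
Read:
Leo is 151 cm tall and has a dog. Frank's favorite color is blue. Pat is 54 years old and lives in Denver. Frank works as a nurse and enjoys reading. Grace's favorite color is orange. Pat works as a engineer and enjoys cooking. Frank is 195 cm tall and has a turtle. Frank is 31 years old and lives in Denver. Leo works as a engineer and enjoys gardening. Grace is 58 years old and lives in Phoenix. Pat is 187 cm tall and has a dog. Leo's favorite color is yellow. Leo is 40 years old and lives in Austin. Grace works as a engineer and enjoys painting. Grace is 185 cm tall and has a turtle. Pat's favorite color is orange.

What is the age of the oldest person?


Oldest: Grace at 58

58


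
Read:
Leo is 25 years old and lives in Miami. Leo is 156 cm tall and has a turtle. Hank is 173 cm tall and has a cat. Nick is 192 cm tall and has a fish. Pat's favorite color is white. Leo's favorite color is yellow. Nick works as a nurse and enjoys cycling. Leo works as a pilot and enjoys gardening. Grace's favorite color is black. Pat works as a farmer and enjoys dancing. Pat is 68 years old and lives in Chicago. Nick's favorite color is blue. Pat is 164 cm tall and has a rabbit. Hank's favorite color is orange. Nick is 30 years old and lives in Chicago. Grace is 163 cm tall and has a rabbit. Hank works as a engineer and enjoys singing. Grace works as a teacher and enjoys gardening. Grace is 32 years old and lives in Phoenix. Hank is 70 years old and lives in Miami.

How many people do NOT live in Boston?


Not in Boston: 5

5


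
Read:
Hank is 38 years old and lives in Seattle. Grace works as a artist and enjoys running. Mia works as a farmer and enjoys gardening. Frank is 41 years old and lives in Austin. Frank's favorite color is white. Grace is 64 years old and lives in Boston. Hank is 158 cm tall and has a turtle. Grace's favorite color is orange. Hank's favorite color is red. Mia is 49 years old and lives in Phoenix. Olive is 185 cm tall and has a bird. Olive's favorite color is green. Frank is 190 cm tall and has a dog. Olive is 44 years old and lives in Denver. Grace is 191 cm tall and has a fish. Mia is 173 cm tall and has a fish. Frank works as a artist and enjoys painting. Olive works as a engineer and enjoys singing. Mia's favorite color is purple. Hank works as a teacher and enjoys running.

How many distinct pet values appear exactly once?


Unique pet values: 3

3


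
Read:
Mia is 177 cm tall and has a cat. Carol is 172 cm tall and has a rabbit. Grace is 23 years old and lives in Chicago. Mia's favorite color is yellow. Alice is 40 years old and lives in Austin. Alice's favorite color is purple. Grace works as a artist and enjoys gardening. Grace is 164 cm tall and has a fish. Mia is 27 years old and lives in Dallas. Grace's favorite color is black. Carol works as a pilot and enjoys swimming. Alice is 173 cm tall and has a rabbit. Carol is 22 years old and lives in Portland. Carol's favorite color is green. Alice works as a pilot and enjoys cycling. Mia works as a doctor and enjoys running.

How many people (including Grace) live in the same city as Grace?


Grace lives in Chicago. Count = 1

1


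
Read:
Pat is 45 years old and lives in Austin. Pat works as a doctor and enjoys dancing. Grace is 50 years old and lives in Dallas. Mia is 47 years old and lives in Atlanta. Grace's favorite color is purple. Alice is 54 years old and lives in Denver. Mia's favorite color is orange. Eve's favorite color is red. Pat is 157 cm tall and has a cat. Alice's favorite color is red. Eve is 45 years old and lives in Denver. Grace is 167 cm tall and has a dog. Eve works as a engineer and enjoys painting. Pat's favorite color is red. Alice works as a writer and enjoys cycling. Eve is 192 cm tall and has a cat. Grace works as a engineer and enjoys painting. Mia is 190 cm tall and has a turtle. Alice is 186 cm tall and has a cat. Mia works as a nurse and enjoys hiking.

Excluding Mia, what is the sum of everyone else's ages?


Sum (excluding Mia): 194

194


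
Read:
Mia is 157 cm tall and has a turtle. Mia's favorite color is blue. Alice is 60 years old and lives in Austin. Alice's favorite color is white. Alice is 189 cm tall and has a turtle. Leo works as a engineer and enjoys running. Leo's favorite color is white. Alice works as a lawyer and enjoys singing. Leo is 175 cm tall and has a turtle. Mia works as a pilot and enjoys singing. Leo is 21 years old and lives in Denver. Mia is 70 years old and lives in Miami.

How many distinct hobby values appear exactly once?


Unique hobby values: 1

1


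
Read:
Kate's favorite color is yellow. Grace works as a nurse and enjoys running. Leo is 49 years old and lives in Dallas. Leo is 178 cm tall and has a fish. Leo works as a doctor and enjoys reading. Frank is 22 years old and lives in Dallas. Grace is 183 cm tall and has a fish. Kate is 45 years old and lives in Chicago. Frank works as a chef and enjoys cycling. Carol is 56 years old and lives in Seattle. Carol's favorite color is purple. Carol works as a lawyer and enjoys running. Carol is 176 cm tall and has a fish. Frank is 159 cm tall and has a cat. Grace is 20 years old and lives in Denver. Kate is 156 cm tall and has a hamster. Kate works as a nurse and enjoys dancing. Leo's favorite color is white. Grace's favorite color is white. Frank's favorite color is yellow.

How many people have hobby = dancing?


Count: 1

1


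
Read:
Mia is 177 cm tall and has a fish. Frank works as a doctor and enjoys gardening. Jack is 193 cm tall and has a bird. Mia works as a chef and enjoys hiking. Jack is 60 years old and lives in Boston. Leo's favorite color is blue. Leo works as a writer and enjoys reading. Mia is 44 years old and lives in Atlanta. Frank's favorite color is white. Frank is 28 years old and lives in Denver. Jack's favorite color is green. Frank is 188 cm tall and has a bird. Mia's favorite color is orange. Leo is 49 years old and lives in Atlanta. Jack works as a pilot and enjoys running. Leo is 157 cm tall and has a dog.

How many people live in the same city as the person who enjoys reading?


Person with hobby reading is Leo, city Atlanta. Count = 2

2


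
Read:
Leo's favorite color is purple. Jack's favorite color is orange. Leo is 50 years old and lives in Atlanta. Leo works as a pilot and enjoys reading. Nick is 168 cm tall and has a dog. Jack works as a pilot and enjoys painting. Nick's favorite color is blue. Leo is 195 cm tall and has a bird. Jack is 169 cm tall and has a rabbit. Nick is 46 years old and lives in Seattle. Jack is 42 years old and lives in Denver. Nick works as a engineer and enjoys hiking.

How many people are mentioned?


People: Leo, Nick, Jack. Count = 3

3


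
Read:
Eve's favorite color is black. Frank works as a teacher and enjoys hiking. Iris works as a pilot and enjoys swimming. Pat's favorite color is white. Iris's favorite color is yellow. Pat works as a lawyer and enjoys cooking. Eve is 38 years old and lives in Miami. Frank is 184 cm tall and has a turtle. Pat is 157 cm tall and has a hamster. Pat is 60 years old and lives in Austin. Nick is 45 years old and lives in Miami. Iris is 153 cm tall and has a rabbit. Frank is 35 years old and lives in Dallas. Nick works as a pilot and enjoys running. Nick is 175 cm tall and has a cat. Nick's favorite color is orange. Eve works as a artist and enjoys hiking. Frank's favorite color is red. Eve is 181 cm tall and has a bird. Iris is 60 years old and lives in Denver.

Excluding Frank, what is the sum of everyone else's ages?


Sum (excluding Frank): 203

203


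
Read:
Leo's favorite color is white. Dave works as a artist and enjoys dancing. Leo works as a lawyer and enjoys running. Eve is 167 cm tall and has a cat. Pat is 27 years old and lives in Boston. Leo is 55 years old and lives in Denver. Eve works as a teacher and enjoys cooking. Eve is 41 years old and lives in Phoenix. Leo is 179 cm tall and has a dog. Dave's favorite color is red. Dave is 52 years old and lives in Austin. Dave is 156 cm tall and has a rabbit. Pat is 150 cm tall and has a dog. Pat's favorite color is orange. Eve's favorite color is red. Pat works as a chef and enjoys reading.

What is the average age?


Sum=175, n=4, avg=43.75

43.75


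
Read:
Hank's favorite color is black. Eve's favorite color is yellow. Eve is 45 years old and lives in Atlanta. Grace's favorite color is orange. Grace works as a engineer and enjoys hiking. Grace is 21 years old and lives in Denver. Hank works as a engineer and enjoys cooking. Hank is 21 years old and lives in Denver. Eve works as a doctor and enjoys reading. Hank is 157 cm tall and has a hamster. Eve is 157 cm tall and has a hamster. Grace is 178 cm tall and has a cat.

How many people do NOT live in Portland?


Not in Portland: 3

3


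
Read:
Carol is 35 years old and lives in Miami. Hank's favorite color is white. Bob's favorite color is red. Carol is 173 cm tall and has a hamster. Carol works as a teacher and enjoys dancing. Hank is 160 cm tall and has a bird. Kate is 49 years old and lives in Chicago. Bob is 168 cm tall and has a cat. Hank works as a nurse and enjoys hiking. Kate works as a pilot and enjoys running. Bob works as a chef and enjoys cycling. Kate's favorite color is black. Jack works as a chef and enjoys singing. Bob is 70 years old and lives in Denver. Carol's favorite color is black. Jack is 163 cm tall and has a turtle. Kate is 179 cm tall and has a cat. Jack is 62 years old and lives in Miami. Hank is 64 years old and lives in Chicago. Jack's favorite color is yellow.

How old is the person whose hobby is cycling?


Person with hobby=cycling is Bob, age 70

70


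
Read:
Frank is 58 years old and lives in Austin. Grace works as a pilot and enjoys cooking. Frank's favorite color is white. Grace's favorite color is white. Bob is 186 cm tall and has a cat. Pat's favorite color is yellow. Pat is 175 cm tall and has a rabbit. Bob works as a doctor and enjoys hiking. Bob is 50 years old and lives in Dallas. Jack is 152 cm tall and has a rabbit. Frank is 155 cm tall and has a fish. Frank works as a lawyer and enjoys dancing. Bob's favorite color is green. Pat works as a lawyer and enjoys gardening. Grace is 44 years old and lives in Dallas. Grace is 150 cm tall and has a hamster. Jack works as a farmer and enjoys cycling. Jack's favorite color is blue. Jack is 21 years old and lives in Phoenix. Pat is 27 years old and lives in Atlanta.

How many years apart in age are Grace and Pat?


44 vs 27, diff = 17

17


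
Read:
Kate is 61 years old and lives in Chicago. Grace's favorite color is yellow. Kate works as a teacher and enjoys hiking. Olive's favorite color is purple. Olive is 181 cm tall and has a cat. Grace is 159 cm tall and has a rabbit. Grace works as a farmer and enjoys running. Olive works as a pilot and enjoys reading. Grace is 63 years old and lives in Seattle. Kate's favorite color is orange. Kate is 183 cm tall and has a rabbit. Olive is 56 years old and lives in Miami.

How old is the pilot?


The pilot is Olive, age 56

56


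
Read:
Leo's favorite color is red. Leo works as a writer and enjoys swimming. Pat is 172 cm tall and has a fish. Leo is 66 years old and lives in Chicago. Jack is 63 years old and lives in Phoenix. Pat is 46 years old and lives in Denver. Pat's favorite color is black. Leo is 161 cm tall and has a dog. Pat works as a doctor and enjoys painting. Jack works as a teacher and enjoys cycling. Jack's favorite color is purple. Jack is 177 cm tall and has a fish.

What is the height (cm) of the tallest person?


Tallest: Jack at 177 cm

177


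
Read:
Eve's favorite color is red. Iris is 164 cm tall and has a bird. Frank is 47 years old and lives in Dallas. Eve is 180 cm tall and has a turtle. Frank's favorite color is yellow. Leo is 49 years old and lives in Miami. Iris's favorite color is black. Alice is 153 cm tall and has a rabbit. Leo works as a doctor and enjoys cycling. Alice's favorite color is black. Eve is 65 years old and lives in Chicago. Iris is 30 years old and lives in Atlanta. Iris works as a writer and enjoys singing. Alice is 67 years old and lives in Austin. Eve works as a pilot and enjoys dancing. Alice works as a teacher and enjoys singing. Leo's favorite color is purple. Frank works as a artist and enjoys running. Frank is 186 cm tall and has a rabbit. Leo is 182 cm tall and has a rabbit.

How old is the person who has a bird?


Person with bird is Iris, age 30

30


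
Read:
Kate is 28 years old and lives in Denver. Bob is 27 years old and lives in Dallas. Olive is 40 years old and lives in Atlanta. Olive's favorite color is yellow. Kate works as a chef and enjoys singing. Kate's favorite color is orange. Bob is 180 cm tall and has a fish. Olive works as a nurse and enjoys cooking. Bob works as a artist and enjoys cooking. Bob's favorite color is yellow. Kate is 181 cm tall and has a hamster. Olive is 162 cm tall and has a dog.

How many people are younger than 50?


Filter: 3

3


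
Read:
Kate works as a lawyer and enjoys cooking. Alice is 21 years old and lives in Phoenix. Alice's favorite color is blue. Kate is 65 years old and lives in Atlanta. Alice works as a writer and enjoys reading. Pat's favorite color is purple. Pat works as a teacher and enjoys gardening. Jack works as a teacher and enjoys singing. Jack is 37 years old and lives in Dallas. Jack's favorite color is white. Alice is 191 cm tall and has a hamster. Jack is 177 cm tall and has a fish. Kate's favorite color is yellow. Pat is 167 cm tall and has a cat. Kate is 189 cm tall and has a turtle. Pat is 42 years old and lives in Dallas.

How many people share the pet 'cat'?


Count: 1

1


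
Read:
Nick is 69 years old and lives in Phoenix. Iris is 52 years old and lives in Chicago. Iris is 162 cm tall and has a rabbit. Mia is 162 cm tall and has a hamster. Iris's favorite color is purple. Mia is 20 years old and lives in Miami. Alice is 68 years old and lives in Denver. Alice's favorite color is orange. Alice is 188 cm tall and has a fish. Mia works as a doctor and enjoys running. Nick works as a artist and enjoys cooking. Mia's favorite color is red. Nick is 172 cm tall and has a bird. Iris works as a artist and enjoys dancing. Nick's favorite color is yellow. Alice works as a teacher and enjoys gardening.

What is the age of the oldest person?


Oldest: Nick at 69

69


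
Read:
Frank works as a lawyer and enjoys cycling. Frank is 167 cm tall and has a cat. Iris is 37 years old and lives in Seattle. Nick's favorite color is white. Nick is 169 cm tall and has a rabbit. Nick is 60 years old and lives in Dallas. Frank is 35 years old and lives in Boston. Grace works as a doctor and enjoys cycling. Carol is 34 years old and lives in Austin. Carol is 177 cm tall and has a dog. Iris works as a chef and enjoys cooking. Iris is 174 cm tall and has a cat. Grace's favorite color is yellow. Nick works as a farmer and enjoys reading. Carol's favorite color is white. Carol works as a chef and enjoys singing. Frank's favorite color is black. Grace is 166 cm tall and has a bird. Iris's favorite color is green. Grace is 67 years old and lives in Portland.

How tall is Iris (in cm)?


Iris is 174 cm tall

174


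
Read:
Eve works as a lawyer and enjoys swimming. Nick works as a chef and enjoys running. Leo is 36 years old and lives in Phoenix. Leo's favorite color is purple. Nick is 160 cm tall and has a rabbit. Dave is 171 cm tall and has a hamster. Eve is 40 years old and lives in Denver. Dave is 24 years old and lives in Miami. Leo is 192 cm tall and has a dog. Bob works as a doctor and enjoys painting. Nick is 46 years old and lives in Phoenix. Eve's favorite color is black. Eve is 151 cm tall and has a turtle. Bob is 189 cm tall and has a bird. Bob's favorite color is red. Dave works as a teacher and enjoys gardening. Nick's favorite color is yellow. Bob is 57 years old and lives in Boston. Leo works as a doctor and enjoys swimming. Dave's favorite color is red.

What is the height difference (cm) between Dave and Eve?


|171 - 151| = 20

20


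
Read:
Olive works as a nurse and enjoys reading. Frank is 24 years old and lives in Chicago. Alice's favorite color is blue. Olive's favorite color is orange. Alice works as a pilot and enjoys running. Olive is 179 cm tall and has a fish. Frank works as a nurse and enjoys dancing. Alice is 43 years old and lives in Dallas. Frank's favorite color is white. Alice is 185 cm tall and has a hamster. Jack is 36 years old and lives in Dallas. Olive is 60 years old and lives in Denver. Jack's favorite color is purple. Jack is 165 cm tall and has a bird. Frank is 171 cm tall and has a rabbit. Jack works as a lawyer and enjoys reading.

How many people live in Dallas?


Count in Dallas: 2

2


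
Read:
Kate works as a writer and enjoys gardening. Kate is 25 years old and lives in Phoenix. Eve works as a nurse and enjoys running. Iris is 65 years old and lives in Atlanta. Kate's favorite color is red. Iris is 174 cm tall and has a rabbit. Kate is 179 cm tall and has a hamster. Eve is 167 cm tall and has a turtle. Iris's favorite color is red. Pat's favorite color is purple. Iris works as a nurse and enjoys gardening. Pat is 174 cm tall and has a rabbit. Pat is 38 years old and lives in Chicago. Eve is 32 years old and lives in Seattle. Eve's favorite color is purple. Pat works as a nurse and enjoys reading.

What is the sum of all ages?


65+38+32+25 = 160

160


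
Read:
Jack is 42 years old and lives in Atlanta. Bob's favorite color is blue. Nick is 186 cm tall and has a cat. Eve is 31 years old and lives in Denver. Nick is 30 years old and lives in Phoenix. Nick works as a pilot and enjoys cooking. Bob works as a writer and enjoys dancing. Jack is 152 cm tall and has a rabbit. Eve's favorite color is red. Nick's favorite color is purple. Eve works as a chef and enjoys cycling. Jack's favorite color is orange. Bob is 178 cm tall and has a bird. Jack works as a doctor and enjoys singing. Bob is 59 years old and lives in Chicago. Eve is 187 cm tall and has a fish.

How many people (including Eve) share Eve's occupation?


Eve is a chef. Count = 1

1


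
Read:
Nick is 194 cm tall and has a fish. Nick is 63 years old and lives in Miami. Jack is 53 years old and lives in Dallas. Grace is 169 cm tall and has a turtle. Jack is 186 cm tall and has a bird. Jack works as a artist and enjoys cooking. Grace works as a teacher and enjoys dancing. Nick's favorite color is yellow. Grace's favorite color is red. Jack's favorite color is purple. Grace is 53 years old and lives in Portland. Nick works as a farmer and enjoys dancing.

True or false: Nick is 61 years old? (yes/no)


Nick is actually 63. no

no


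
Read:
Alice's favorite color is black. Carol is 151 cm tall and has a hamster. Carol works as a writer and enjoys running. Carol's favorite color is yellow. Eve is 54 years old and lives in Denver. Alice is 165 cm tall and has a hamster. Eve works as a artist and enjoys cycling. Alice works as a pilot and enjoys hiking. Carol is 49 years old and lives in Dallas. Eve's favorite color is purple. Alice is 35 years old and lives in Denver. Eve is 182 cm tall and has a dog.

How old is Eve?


Eve is 54 years old

54


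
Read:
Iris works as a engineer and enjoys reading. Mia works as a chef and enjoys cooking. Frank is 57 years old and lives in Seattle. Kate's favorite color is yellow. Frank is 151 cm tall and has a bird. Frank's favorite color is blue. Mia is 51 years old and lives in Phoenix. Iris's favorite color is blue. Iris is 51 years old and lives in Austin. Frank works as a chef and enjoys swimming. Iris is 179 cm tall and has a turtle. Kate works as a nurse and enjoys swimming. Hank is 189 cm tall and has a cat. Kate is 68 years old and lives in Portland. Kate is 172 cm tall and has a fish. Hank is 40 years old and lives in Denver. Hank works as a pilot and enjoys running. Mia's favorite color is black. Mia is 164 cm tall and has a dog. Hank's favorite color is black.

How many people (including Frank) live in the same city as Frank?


Frank lives in Seattle. Count = 1

1


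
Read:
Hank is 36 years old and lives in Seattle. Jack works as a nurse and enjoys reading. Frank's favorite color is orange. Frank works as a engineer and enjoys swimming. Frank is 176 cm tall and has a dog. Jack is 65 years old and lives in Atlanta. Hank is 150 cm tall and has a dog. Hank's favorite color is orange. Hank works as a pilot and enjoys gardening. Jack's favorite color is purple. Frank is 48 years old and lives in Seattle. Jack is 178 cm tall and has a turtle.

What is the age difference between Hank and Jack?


|36 - 65| = 29

29


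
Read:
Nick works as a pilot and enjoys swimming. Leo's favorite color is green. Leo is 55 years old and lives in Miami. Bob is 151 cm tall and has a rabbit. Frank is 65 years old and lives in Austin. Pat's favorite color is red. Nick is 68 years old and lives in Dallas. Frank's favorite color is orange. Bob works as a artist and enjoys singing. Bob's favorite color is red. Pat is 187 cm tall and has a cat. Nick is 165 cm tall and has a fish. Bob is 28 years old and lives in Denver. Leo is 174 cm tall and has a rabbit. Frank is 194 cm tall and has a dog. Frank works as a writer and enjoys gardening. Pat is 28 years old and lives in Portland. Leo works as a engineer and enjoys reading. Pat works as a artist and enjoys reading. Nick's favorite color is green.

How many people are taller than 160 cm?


Taller than 160: 4

4


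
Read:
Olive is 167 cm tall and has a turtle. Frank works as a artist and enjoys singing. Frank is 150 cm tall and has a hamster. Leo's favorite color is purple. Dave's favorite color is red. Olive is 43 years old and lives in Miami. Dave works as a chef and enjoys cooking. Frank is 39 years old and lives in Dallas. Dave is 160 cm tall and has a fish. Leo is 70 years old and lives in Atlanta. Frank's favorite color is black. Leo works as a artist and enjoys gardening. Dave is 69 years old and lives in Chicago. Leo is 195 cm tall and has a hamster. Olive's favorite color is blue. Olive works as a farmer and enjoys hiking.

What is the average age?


Sum=221, n=4, avg=55.25

55.25


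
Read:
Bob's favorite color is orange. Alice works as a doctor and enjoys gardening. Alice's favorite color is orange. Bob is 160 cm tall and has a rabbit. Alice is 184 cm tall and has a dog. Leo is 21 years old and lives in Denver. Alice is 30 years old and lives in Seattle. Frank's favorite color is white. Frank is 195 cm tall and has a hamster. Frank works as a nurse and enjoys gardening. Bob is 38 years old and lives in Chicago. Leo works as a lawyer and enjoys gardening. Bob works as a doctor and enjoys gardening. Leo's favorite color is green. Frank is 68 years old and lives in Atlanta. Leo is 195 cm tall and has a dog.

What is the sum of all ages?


30+38+21+68 = 157

157


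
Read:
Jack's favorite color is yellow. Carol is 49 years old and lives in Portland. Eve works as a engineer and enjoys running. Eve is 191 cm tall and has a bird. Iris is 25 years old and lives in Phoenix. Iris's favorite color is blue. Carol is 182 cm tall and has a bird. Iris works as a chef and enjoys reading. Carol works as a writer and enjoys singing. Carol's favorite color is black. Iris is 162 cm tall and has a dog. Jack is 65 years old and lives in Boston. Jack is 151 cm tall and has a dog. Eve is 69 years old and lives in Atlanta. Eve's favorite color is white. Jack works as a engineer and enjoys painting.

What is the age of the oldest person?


Oldest: Eve at 69

69


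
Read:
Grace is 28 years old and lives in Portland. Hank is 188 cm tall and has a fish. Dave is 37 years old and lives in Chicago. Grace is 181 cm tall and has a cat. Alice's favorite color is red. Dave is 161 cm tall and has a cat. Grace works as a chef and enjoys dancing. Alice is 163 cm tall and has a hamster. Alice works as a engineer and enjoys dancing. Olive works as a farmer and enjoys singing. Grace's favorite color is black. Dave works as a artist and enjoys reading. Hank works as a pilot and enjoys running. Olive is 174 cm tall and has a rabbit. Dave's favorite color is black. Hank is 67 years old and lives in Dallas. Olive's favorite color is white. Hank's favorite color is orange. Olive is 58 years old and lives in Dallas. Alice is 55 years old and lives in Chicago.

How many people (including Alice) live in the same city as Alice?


Alice lives in Chicago. Count = 2

2


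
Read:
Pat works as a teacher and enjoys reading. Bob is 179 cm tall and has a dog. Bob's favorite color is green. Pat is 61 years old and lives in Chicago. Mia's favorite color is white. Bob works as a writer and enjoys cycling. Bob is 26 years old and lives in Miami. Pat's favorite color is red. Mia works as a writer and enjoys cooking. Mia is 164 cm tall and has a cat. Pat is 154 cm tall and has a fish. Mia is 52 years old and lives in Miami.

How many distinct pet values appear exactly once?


Unique pet values: 3

3


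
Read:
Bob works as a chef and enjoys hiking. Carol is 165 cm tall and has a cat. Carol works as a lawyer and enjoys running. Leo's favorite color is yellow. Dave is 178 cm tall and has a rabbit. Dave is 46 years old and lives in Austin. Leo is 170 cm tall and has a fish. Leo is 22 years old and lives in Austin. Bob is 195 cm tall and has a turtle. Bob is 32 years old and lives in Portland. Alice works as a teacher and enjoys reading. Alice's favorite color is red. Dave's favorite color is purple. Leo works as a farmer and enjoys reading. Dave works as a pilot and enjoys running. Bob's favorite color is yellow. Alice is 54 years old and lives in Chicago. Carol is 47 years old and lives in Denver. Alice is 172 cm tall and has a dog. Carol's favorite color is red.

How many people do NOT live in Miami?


Not in Miami: 5

5


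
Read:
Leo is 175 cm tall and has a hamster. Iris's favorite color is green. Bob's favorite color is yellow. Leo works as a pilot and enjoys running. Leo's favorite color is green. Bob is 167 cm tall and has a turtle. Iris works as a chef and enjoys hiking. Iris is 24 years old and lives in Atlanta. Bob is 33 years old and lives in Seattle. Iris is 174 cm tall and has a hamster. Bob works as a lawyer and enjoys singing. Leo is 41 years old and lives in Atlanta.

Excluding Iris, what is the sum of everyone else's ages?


Sum (excluding Iris): 74

74


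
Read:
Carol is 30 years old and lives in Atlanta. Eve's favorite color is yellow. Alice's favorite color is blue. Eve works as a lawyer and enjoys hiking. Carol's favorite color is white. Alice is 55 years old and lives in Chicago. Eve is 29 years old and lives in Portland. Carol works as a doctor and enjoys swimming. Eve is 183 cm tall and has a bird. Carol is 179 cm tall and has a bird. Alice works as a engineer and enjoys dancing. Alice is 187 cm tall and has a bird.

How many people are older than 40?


Filter: 1

1


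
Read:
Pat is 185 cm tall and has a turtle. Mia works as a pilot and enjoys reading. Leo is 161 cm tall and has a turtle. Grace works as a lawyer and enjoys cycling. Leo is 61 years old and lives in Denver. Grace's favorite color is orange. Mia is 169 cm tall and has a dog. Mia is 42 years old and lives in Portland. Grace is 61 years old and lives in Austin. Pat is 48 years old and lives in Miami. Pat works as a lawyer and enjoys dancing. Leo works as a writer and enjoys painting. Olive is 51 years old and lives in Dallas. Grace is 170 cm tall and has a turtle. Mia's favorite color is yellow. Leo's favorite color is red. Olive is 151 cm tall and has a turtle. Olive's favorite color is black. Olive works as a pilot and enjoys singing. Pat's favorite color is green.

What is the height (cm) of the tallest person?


Tallest: Pat at 185 cm

185


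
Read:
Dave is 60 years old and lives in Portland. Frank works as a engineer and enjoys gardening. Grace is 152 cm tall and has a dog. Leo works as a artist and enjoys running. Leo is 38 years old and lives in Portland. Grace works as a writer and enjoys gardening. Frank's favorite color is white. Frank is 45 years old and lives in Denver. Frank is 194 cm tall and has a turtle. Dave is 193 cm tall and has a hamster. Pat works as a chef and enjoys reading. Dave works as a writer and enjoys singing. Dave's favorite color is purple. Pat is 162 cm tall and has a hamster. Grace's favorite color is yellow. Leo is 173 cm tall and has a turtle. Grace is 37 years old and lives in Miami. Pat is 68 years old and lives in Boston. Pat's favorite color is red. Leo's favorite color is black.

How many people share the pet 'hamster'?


Count: 2

2
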